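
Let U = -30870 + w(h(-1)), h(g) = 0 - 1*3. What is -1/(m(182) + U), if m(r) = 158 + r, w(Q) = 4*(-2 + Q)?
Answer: 1/30550 ≈ 3.2733e-5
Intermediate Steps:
h(g) = -3 (h(g) = 0 - 3 = -3)
w(Q) = -8 + 4*Q
U = -30890 (U = -30870 + (-8 + 4*(-3)) = -30870 + (-8 - 12) = -30870 - 20 = -30890)
-1/(m(182) + U) = -1/((158 + 182) - 30890) = -1/(340 - 30890) = -1/(-30550) = -1*(-1/30550) = 1/30550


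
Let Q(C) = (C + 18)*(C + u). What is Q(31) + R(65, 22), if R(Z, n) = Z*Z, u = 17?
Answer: 6577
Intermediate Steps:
Q(C) = (17 + C)*(18 + C) (Q(C) = (C + 18)*(C + 17) = (18 + C)*(17 + C) = (17 + C)*(18 + C))
R(Z, n) = Z²
Q(31) + R(65, 22) = (306 + 31² + 35*31) + 65² = (306 + 961 + 1085) + 4225 = 2352 + 4225 = 6577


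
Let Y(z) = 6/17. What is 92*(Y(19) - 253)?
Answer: -395140/17 ≈ -23244.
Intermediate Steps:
Y(z) = 6/17 (Y(z) = 6*(1/17) = 6/17)
92*(Y(19) - 253) = 92*(6/17 - 253) = 92*(-4295/17) = -395140/17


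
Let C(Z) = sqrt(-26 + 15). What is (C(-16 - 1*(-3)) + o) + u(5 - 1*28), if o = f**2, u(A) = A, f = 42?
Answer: 1741 + I*sqrt(11) ≈ 1741.0 + 3.3166*I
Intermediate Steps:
o = 1764 (o = 42**2 = 1764)
C(Z) = I*sqrt(11) (C(Z) = sqrt(-11) = I*sqrt(11))
(C(-16 - 1*(-3)) + o) + u(5 - 1*28) = (I*sqrt(11) + 1764) + (5 - 1*28) = (1764 + I*sqrt(11)) + (5 - 28) = (1764 + I*sqrt(11)) - 23 = 1741 + I*sqrt(11)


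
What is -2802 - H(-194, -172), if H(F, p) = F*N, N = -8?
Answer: -4354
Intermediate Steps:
H(F, p) = -8*F (H(F, p) = F*(-8) = -8*F)
-2802 - H(-194, -172) = -2802 - (-8)*(-194) = -2802 - 1*1552 = -2802 - 1552 = -4354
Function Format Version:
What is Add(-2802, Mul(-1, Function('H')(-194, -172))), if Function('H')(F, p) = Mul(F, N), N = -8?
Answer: -4354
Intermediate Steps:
Function('H')(F, p) = Mul(-8, F) (Function('H')(F, p) = Mul(F, -8) = Mul(-8, F))
Add(-2802, Mul(-1, Function('H')(-194, -172))) = Add(-2802, Mul(-1, Mul(-8, -194))) = Add(-2802, Mul(-1, 1552)) = Add(-2802, -1552) = -4354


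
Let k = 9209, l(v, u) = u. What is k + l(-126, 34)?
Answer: 9243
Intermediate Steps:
k + l(-126, 34) = 9209 + 34 = 9243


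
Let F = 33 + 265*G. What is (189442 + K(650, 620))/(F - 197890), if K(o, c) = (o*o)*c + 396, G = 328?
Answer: -87379946/36979 ≈ -2363.0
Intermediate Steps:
F = 86953 (F = 33 + 265*328 = 33 + 86920 = 86953)
K(o, c) = 396 + c*o² (K(o, c) = o²*c + 396 = c*o² + 396 = 396 + c*o²)
(189442 + K(650, 620))/(F - 197890) = (189442 + (396 + 620*650²))/(86953 - 197890) = (189442 + (396 + 620*422500))/(-110937) = (189442 + (396 + 261950000))*(-1/110937) = (189442 + 261950396)*(-1/110937) = 262139838*(-1/110937) = -87379946/36979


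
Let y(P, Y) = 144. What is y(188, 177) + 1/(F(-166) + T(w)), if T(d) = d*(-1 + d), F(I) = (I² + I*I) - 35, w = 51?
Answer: 8298289/57627 ≈ 144.00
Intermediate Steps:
F(I) = -35 + 2*I² (F(I) = (I² + I²) - 35 = 2*I² - 35 = -35 + 2*I²)
y(188, 177) + 1/(F(-166) + T(w)) = 144 + 1/((-35 + 2*(-166)²) + 51*(-1 + 51)) = 144 + 1/((-35 + 2*27556) + 51*50) = 144 + 1/((-35 + 55112) + 2550) = 144 + 1/(55077 + 2550) = 144 + 1/57627 = 8298289/57627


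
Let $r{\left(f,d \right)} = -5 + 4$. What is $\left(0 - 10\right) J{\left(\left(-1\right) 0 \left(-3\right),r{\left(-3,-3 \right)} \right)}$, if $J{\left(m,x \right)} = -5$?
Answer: $50$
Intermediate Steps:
$r{\left(f,d \right)} = -1$
$\left(0 - 10\right) J{\left(\left(-1\right) 0 \left(-3\right),r{\left(-3,-3 \right)} \right)} = \left(0 - 10\right) \left(-5\right) = \left(-10\right) \left(-5\right) = 50$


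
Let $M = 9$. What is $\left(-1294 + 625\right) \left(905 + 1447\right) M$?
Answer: $-14161392$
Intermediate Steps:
$\left(-1294 + 625\right) \left(905 + 1447\right) M = \left(-1294 + 625\right) \left(905 + 1447\right) 9 = \left(-669\right) 2352 \cdot 9 = \left(-1573488\right) 9 = -14161392$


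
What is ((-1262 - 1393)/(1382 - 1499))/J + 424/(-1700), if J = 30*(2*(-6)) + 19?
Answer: -595273/1884025 ≈ -0.31596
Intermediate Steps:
J = -341 (J = 30*(-12) + 19 = -360 + 19 = -341)
((-1262 - 1393)/(1382 - 1499))/J + 424/(-1700) = ((-1262 - 1393)/(1382 - 1499))/(-341) + 424/(-1700) = -2655/(-117)*(-1/341) + 424*(-1/1700) = -2655*(-1/117)*(-1/341) - 106/425 = (295/13)*(-1/341) - 106/425 = -295/4433 - 106/425 = -595273/1884025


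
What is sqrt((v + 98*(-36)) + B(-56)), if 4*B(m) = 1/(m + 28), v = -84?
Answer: I*sqrt(2831815)/28 ≈ 60.1*I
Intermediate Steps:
B(m) = 1/(4*(28 + m)) (B(m) = 1/(4*(m + 28)) = 1/(4*(28 + m)))
sqrt((v + 98*(-36)) + B(-56)) = sqrt((-84 + 98*(-36)) + 1/(4*(28 - 56))) = sqrt((-84 - 3528) + (1/4)/(-28)) = sqrt(-3612 + (1/4)*(-1/28)) = sqrt(-3612 - 1/112) = sqrt(-404545/112) = I*sqrt(2831815)/28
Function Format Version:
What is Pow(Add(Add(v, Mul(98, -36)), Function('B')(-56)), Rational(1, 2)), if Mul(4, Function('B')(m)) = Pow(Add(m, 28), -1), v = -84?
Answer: Mul(Rational(1, 28), I, Pow(2831815, Rational(1, 2))) ≈ Mul(60.100, I)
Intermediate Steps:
Function('B')(m) = Mul(Rational(1, 4), Pow(Add(28, m), -1)) (Function('B')(m) = Mul(Rational(1, 4), Pow(Add(m, 28), -1)) = Mul(Rational(1, 4), Pow(Add(28, m), -1)))
Pow(Add(Add(v, Mul(98, -36)), Function('B')(-56)), Rational(1, 2)) = Pow(Add(Add(-84, Mul(98, -36)), Mul(Rational(1, 4), Pow(Add(28, -56), -1))), Rational(1, 2)) = Pow(Add(Add(-84, -3528), Mul(Rational(1, 4), Pow(-28, -1))), Rational(1, 2)) = Pow(Add(-3612, Mul(Rational(1, 4), Rational(-1, 28))), Rational(1, 2)) = Pow(Add(-3612, Rational(-1, 112)), Rational(1, 2)) = Pow(Rational(-404545, 112), Rational(1, 2)) = Mul(Rational(1, 28), I, Pow(2831815, Rational(1, 2)))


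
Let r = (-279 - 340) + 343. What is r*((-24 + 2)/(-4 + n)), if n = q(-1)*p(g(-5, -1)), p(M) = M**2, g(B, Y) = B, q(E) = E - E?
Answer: -1518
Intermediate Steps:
q(E) = 0
r = -276 (r = -619 + 343 = -276)
n = 0 (n = 0*(-5)**2 = 0*25 = 0)
r*((-24 + 2)/(-4 + n)) = -276*(-24 + 2)/(-4 + 0) = -(-6072)/(-4) = -(-6072)*(-1)/4 = -276*11/2 = -1518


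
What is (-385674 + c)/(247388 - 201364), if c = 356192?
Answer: -14741/23012 ≈ -0.64058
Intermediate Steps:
(-385674 + c)/(247388 - 201364) = (-385674 + 356192)/(247388 - 201364) = -29482/46024 = -29482*1/46024 = -14741/23012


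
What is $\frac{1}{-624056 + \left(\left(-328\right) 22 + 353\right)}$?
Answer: $- \frac{1}{630919} \approx -1.585 \cdot 10^{-6}$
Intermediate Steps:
$\frac{1}{-624056 + \left(\left(-328\right) 22 + 353\right)} = \frac{1}{-624056 + \left(-7216 + 353\right)} = \frac{1}{-624056 - 6863} = \frac{1}{-630919} = - \frac{1}{630919}$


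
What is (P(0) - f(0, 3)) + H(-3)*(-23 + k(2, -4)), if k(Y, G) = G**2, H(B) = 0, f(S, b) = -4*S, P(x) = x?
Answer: 0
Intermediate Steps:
(P(0) - f(0, 3)) + H(-3)*(-23 + k(2, -4)) = (0 - (-4)*0) + 0*(-23 + (-4)**2) = (0 - 1*0) + 0*(-23 + 16) = (0 + 0) + 0*(-7) = 0 + 0 = 0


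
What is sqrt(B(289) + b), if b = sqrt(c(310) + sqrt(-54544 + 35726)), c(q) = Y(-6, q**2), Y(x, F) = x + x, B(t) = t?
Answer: sqrt(289 + sqrt(-12 + 97*I*sqrt(2))) ≈ 17.233 + 0.251*I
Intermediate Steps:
Y(x, F) = 2*x
c(q) = -12 (c(q) = 2*(-6) = -12)
b = sqrt(-12 + 97*I*sqrt(2)) (b = sqrt(-12 + sqrt(-54544 + 35726)) = sqrt(-12 + sqrt(-18818)) = sqrt(-12 + 97*I*sqrt(2)) ≈ 7.9279 + 8.6517*I)
sqrt(B(289) + b) = sqrt(289 + sqrt(-12 + 97*I*sqrt(2)))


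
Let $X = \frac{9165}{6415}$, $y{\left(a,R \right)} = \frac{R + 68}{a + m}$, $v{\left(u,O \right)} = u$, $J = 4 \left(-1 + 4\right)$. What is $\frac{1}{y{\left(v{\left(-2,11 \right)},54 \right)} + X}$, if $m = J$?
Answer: $\frac{6415}{87428} \approx 0.073375$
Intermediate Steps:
$J = 12$ ($J = 4 \cdot 3 = 12$)
$m = 12$
$y{\left(a,R \right)} = \frac{68 + R}{12 + a}$ ($y{\left(a,R \right)} = \frac{R + 68}{a + 12} = \frac{68 + R}{12 + a}$)
$X = \frac{1833}{1283}$ ($X = 9165 \cdot \frac{1}{6415} = \frac{1833}{1283} \approx 1.4287$)
$\frac{1}{y{\left(v{\left(-2,11 \right)},54 \right)} + X} = \frac{1}{\frac{68 + 54}{12 - 2} + \frac{1833}{1283}} = \frac{1}{\frac{1}{10} \cdot 122 + \frac{1833}{1283}} = \frac{1}{\frac{61}{5} + \frac{1833}{1283}} = \frac{1}{\frac{87428}{6415}} = \frac{6415}{87428}$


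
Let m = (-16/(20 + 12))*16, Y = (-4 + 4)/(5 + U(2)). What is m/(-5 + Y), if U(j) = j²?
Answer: 8/5 ≈ 1.6000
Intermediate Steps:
Y = 0 (Y = (-4 + 4)/(5 + 2²) = 0/(5 + 4) = 0/9 = 0*(⅑) = 0)
m = -8 (m = (-16/32)*16 = ((1/32)*(-16))*16 = -½*16 = -8)
m/(-5 + Y) = -8/(-5 + 0) = -8/(-5) = -8*(-⅕) = 8/5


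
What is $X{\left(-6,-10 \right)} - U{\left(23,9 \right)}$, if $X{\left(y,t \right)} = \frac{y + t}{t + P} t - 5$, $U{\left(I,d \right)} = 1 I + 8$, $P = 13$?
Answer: $\frac{52}{3} \approx 17.333$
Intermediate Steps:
$U{\left(I,d \right)} = 8 + I$ ($U{\left(I,d \right)} = I + 8 = 8 + I$)
$X{\left(y,t \right)} = -5 + \frac{t \left(t + y\right)}{13 + t}$ ($X{\left(y,t \right)} = \frac{y + t}{t + 13} t - 5 = \frac{t + y}{13 + t} t - 5 = \frac{t \left(t + y\right)}{13 + t} - 5 = -5 + \frac{t \left(t + y\right)}{13 + t}$)
$X{\left(-6,-10 \right)} - U{\left(23,9 \right)} = \frac{-65 + \left(-10\right)^{2} - -50 - -60}{13 - 10} - \left(8 + 23\right) = \frac{-65 + 100 + 50 + 60}{3} - 31 = \frac{1}{3} \cdot 145 - 31 = \frac{145}{3} - 31 = \frac{52}{3}$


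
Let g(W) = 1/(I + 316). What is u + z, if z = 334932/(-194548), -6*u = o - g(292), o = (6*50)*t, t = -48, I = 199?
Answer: 360433305667/150288330 ≈ 2398.3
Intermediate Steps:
g(W) = 1/515 (g(W) = 1/(199 + 316) = 1/515)
o = -14400 (o = (6*50)*(-48) = 300*(-48) = -14400)
u = 7416001/3090 (u = -(-14400 - 1*1/515)/6 = -(-14400 - 1/515)/6 = -⅙*(-7416001/515) = 7416001/3090 ≈ 2400.0)
z = -83733/48637 (z = 334932*(-1/194548) = -83733/48637 ≈ -1.7216)
u + z = 7416001/3090 - 83733/48637 = 360433305667/150288330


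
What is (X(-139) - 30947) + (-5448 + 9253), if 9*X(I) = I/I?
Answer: -244277/9 ≈ -27142.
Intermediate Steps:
X(I) = ⅑ (X(I) = (I/I)/9 = (⅑)*1 = ⅑)
(X(-139) - 30947) + (-5448 + 9253) = (⅑ - 30947) + (-5448 + 9253) = -278522/9 + 3805 = -244277/9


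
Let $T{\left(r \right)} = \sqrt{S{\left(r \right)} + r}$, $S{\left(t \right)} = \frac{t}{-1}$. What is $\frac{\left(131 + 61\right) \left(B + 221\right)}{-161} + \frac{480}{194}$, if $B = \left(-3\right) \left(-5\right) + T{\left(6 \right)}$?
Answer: $- \frac{4356624}{15617} \approx -278.97$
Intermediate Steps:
$S{\left(t \right)} = - t$ ($S{\left(t \right)} = t \left(-1\right) = - t$)
$T{\left(r \right)} = 0$ ($T{\left(r \right)} = \sqrt{- r + r} = \sqrt{0} = 0$)
$B = 15$ ($B = \left(-3\right) \left(-5\right) + 0 = 15 + 0 = 15$)
$\frac{\left(131 + 61\right) \left(B + 221\right)}{-161} + \frac{480}{194} = \frac{\left(131 + 61\right) \left(15 + 221\right)}{-161} + \frac{480}{194} = 192 \cdot 236 \left(- \frac{1}{161}\right) + 480 \cdot \frac{1}{194} = 45312 \left(- \frac{1}{161}\right) + \frac{240}{97} = - \frac{45312}{161} + \frac{240}{97} = - \frac{4356624}{15617}$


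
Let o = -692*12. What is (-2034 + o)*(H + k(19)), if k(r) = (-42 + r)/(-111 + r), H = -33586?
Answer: 694418967/2 ≈ 3.4721e+8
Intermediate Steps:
k(r) = (-42 + r)/(-111 + r)
o = -8304
(-2034 + o)*(H + k(19)) = (-2034 - 8304)*(-33586 + (-42 + 19)/(-111 + 19)) = -10338*(-33586 - 23/(-92)) = -10338*(-33586 - 1/92*(-23)) = -10338*(-33586 + ¼) = -10338*(-134343/4) = 694418967/2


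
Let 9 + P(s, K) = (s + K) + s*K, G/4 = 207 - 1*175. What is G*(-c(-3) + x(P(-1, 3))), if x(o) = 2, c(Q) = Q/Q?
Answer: 128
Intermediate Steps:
G = 128 (G = 4*(207 - 1*175) = 4*(207 - 175) = 4*32 = 128)
P(s, K) = -9 + K + s + K*s (P(s, K) = -9 + ((s + K) + s*K) = -9 + ((K + s) + K*s) = -9 + (K + s + K*s) = -9 + K + s + K*s)
c(Q) = 1
G*(-c(-3) + x(P(-1, 3))) = 128*(-1*1 + 2) = 128*(-1 + 2) = 128*1 = 128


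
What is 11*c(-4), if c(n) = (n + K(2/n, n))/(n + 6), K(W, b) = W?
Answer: -99/4 ≈ -24.750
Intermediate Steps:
c(n) = (n + 2/n)/(6 + n) (c(n) = (n + 2/n)/(n + 6) = (n + 2/n)/(6 + n))
11*c(-4) = 11*((2 + (-4)²)/((-4)*(6 - 4))) = 11*(-¼*(2 + 16)/2) = 11*(-¼*½*18) = 11*(-9/4) = -99/4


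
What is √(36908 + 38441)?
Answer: √75349 ≈ 274.50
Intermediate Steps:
√(36908 + 38441) = √75349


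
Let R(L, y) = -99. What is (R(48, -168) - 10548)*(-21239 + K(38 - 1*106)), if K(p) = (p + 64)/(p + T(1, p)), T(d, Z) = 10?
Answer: 6557796063/29 ≈ 2.2613e+8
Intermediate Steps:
K(p) = (64 + p)/(10 + p) (K(p) = (p + 64)/(p + 10) = (64 + p)/(10 + p))
(R(48, -168) - 10548)*(-21239 + K(38 - 1*106)) = (-99 - 10548)*(-21239 + (64 + (38 - 1*106))/(10 + (38 - 1*106))) = -10647*(-21239 + (64 + (38 - 106))/(10 + (38 - 106))) = -10647*(-21239 + (64 - 68)/(10 - 68)) = -10647*(-21239 - 4/(-58)) = -10647*(-21239 - 1/58*(-4)) = -10647*(-21239 + 2/29) = -10647*(-615929/29) = 6557796063/29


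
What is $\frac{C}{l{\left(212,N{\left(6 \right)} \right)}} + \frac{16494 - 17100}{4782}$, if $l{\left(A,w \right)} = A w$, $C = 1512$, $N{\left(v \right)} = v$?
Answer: $\frac{44858}{42241} \approx 1.062$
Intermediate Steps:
$\frac{C}{l{\left(212,N{\left(6 \right)} \right)}} + \frac{16494 - 17100}{4782} = \frac{1512}{212 \cdot 6} + \frac{16494 - 17100}{4782} = \frac{1512}{1272} - \frac{101}{797} = 1512 \cdot \frac{1}{1272} - \frac{101}{797} = \frac{63}{53} - \frac{101}{797} = \frac{44858}{42241}$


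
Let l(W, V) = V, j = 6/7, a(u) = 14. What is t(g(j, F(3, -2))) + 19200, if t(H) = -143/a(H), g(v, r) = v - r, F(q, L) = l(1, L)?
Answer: 268657/14 ≈ 19190.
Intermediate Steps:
j = 6/7 (j = 6*(1/7) = 6/7 ≈ 0.85714)
F(q, L) = L
t(H) = -143/14
t(g(j, F(3, -2))) + 19200 = -143/14 + 19200 = 268657/14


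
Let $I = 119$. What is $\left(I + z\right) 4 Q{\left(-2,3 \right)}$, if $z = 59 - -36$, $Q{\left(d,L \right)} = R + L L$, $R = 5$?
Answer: $11984$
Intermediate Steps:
$Q{\left(d,L \right)} = 5 + L^{2}$ ($Q{\left(d,L \right)} = 5 + L L = 5 + L^{2}$)
$z = 95$ ($z = 59 + 36 = 95$)
$\left(I + z\right) 4 Q{\left(-2,3 \right)} = \left(119 + 95\right) 4 \left(5 + 3^{2}\right) = 214 \cdot 4 \left(5 + 9\right) = 214 \cdot 4 \cdot 14 = 214 \cdot 56 = 11984$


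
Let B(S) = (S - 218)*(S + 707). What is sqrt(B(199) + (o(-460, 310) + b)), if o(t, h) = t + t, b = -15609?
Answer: I*sqrt(33743) ≈ 183.69*I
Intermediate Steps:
o(t, h) = 2*t
B(S) = (-218 + S)*(707 + S)
sqrt(B(199) + (o(-460, 310) + b)) = sqrt((-154126 + 199**2 + 489*199) + (2*(-460) - 15609)) = sqrt((-154126 + 39601 + 97311) + (-920 - 15609)) = sqrt(-17214 - 16529) = sqrt(-33743) = I*sqrt(33743)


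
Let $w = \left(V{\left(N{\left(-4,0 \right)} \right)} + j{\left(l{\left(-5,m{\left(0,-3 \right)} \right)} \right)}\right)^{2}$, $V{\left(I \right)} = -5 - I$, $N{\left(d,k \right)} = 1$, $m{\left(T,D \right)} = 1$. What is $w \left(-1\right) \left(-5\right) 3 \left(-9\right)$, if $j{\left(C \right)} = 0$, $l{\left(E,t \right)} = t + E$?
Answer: $-4860$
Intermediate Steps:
$l{\left(E,t \right)} = E + t$
$w = 36$ ($w = \left(\left(-5 - 1\right) + 0\right)^{2} = \left(-6 + 0\right)^{2} = \left(-6\right)^{2} = 36$)
$w \left(-1\right) \left(-5\right) 3 \left(-9\right) = 36 \left(-1\right) \left(-5\right) 3 \left(-9\right) = 36 \cdot 5 \cdot 3 \left(-9\right) = 36 \cdot 15 \left(-9\right) = 540 \left(-9\right) = -4860$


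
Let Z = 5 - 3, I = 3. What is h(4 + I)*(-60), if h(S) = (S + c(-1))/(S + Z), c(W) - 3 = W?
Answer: -60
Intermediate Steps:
c(W) = 3 + W
Z = 2
h(S) = 1 (h(S) = (S + (3 - 1))/(S + 2) = (S + 2)/(2 + S) = (2 + S)/(2 + S) = 1)
h(4 + I)*(-60) = 1*(-60) = -60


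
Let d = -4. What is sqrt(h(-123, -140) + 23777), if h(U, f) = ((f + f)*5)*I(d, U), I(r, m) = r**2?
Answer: 9*sqrt(17) ≈ 37.108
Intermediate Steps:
h(U, f) = 160*f (h(U, f) = ((f + f)*5)*(-4)**2 = ((2*f)*5)*16 = (10*f)*16 = 160*f)
sqrt(h(-123, -140) + 23777) = sqrt(160*(-140) + 23777) = sqrt(-22400 + 23777) = sqrt(1377) = 9*sqrt(17)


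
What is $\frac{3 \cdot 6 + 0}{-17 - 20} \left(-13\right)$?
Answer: $\frac{234}{37} \approx 6.3243$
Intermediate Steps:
$\frac{3 \cdot 6 + 0}{-17 - 20} \left(-13\right) = \frac{18 + 0}{-37} \left(-13\right) = 18 \left(- \frac{1}{37}\right) \left(-13\right) = \left(- \frac{18}{37}\right) \left(-13\right) = \frac{234}{37}$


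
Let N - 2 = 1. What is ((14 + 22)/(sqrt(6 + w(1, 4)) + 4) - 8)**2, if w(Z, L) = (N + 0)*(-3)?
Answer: 16*(-4*sqrt(3) + 11*I)/(-13*I + 8*sqrt(3)) ≈ -10.593 + 2.7636*I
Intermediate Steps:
N = 3 (N = 2 + 1 = 3)
w(Z, L) = -9 (w(Z, L) = (3 + 0)*(-3) = 3*(-3) = -9)
((14 + 22)/(sqrt(6 + w(1, 4)) + 4) - 8)**2 = ((14 + 22)/(sqrt(6 - 9) + 4) - 8)**2 = (36/(sqrt(-3) + 4) - 8)**2 = (36/(I*sqrt(3) + 4) - 8)**2 = (36/(4 + I*sqrt(3)) - 8)**2 = (-8 + 36/(4 + I*sqrt(3)))**2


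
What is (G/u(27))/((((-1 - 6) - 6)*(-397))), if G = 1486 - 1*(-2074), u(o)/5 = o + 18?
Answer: 712/232245 ≈ 0.0030657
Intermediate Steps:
u(o) = 90 + 5*o (u(o) = 5*(o + 18) = 5*(18 + o) = 90 + 5*o)
G = 3560 (G = 1486 + 2074 = 3560)
(G/u(27))/((((-1 - 6) - 6)*(-397))) = (3560/(90 + 5*27))/((((-1 - 6) - 6)*(-397))) = (3560/(90 + 135))/(((-7 - 6)*(-397))) = (3560/225)/((-13*(-397))) = (3560*(1/225))/5161 = (712/45)*(1/5161) = 712/232245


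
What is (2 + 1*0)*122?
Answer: 244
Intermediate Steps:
(2 + 1*0)*122 = (2 + 0)*122 = 2*122 = 244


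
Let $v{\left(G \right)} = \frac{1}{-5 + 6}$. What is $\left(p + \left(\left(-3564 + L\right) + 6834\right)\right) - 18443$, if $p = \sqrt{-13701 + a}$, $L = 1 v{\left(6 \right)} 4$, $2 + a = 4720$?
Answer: $-15169 + i \sqrt{8983} \approx -15169.0 + 94.779 i$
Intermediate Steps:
$a = 4718$ ($a = -2 + 4720 = 4718$)
$v{\left(G \right)} = 1$ ($v{\left(G \right)} = 1^{-1} = 1$)
$L = 4$ ($L = 1 \cdot 1 \cdot 4 = 1 \cdot 4 = 4$)
$p = i \sqrt{8983}$ ($p = \sqrt{-13701 + 4718} = \sqrt{-8983} = i \sqrt{8983} \approx 94.779 i$)
$\left(p + \left(\left(-3564 + L\right) + 6834\right)\right) - 18443 = \left(i \sqrt{8983} + \left(\left(-3564 + 4\right) + 6834\right)\right) - 18443 = \left(i \sqrt{8983} + \left(-3560 + 6834\right)\right) - 18443 = \left(i \sqrt{8983} + 3274\right) - 18443 = \left(3274 + i \sqrt{8983}\right) - 18443 = -15169 + i \sqrt{8983}$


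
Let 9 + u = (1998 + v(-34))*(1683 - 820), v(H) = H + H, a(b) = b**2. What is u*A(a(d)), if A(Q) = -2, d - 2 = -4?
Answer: -3331162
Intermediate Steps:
d = -2 (d = 2 - 4 = -2)
v(H) = 2*H
u = 1665581 (u = -9 + (1998 + 2*(-34))*(1683 - 820) = -9 + (1998 - 68)*863 = -9 + 1930*863 = -9 + 1665590 = 1665581)
u*A(a(d)) = 1665581*(-2) = -3331162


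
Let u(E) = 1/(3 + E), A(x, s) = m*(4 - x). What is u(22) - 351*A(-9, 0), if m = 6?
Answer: -684449/25 ≈ -27378.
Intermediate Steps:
A(x, s) = 24 - 6*x (A(x, s) = 6*(4 - x) = 24 - 6*x)
u(22) - 351*A(-9, 0) = 1/(3 + 22) - 351*(24 - 6*(-9)) = 1/25 - 351*(24 + 54) = 1/25 - 351*78 = 1/25 - 27378 = -684449/25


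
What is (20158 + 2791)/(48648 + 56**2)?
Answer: 22949/51784 ≈ 0.44317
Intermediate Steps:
(20158 + 2791)/(48648 + 56**2) = 22949/(48648 + 3136) = 22949/51784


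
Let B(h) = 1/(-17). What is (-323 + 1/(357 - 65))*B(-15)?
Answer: 94315/4964 ≈ 19.000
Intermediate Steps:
B(h) = -1/17
(-323 + 1/(357 - 65))*B(-15) = (-323 + 1/(357 - 65))*(-1/17) = (-323 + 1/292)*(-1/17) = -94315/292*(-1/17) = 94315/4964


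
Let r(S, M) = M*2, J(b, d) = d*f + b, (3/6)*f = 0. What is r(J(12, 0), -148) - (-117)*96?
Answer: 10936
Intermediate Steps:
f = 0 (f = 2*0 = 0)
J(b, d) = b (J(b, d) = d*0 + b = 0 + b = b)
r(S, M) = 2*M
r(J(12, 0), -148) - (-117)*96 = 2*(-148) - (-117)*96 = -296 - 1*(-11232) = -296 + 11232 = 10936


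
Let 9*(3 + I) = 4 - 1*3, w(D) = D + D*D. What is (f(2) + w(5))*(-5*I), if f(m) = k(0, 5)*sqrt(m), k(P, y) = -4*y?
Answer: 1300/3 - 2600*sqrt(2)/9 ≈ 24.783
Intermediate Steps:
w(D) = D + D**2
I = -26/9 (I = -3 + (4 - 1*3)/9 = -3 + (4 - 3)/9 = -3 + (1/9)*1 = -3 + 1/9 = -26/9 ≈ -2.8889)
f(m) = -20*sqrt(m) (f(m) = (-4*5)*sqrt(m) = -20*sqrt(m))
(f(2) + w(5))*(-5*I) = (-20*sqrt(2) + 5*(1 + 5))*(-5*(-26/9)) = (-20*sqrt(2) + 5*6)*(130/9) = (-20*sqrt(2) + 30)*(130/9) = (30 - 20*sqrt(2))*(130/9) = 1300/3 - 2600*sqrt(2)/9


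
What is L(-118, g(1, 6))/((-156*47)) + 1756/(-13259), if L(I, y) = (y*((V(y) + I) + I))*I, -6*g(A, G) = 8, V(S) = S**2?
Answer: 3211190500/656201169 ≈ 4.8936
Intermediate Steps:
g(A, G) = -4/3 (g(A, G) = -1/6*8 = -4/3)
L(I, y) = I*y*(y**2 + 2*I) (L(I, y) = (y*((y**2 + I) + I))*I = (y*((I + y**2) + I))*I = (y*(y**2 + 2*I))*I = I*y*(y**2 + 2*I))
L(-118, g(1, 6))/((-156*47)) + 1756/(-13259) = (-118*(-4/3)*((-4/3)**2 + 2*(-118)))/((-156*47)) + 1756/(-13259) = -118*(-4/3)*(16/9 - 236)/(-7332) + 1756*(-1/13259) = -118*(-4/3)*(-2108/9)*(-1/7332) - 1756/13259 = -994976/27*(-1/7332) - 1756/13259 = 248744/49491 - 1756/13259 = 3211190500/656201169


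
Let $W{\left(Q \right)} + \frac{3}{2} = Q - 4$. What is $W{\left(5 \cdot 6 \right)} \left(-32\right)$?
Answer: $-784$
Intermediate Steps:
$W{\left(Q \right)} = - \frac{11}{2} + Q$ ($W{\left(Q \right)} = - \frac{3}{2} + \left(Q - 4\right) = - \frac{3}{2} + \left(-4 + Q\right) = - \frac{11}{2} + Q$)
$W{\left(5 \cdot 6 \right)} \left(-32\right) = \left(- \frac{11}{2} + 5 \cdot 6\right) \left(-32\right) = \left(- \frac{11}{2} + 30\right) \left(-32\right) = \frac{49}{2} \left(-32\right) = -784$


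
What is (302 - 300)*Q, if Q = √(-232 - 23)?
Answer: 2*I*√255 ≈ 31.937*I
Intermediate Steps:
Q = I*√255 (Q = √(-255) = I*√255 ≈ 15.969*I)
(302 - 300)*Q = (302 - 300)*(I*√255) = 2*(I*√255) = 2*I*√255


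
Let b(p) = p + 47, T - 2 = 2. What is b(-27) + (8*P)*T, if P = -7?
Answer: -204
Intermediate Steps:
T = 4 (T = 2 + 2 = 4)
b(p) = 47 + p
b(-27) + (8*P)*T = (47 - 27) + (8*(-7))*4 = 20 - 56*4 = 20 - 224 = -204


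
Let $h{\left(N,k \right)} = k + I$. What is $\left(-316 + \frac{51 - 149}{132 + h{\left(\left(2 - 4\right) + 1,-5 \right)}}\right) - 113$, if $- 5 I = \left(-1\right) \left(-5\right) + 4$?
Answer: $- \frac{134522}{313} \approx -429.78$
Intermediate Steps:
$I = - \frac{9}{5}$ ($I = - \frac{\left(-1\right) \left(-5\right) + 4}{5} = - \frac{5 + 4}{5} = \left(- \frac{1}{5}\right) 9 = - \frac{9}{5} \approx -1.8$)
$h{\left(N,k \right)} = - \frac{9}{5} + k$ ($h{\left(N,k \right)} = k - \frac{9}{5} = - \frac{9}{5} + k$)
$\left(-316 + \frac{51 - 149}{132 + h{\left(\left(2 - 4\right) + 1,-5 \right)}}\right) - 113 = \left(-316 + \frac{51 - 149}{132 - \frac{34}{5}}\right) - 113 = \left(-316 - \frac{98}{132 - \frac{34}{5}}\right) - 113 = \left(-316 - \frac{98}{\frac{626}{5}}\right) - 113 = \left(-316 - \frac{245}{313}\right) - 113 = - \frac{99153}{313} - 113 = - \frac{134522}{313}$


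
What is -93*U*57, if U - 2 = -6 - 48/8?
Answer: 53010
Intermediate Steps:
U = -10 (U = 2 + (-6 - 48/8) = 2 + (-6 - 48*⅛) = 2 + (-6 - 6) = 2 - 12 = -10)
-93*U*57 = -93*(-10)*57 = 930*57 = 53010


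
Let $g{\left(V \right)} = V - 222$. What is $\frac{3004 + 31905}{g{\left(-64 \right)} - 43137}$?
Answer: $- \frac{34909}{43423} \approx -0.80393$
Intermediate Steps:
$g{\left(V \right)} = -222 + V$
$\frac{3004 + 31905}{g{\left(-64 \right)} - 43137} = \frac{3004 + 31905}{\left(-222 - 64\right) - 43137} = \frac{34909}{-286 - 43137} = \frac{34909}{-43423} = 34909 \left(- \frac{1}{43423}\right) = - \frac{34909}{43423}$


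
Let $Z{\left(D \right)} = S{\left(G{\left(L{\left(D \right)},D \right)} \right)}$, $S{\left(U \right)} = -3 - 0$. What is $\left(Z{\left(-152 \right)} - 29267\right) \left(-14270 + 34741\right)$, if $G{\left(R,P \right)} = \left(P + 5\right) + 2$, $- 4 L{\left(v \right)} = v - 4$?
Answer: $-599186170$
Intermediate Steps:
$L{\left(v \right)} = 1 - \frac{v}{4}$ ($L{\left(v \right)} = - \frac{v - 4}{4} = - \frac{-4 + v}{4} = 1 - \frac{v}{4}$)
$G{\left(R,P \right)} = 7 + P$ ($G{\left(R,P \right)} = \left(5 + P\right) + 2 = 7 + P$)
$S{\left(U \right)} = -3$ ($S{\left(U \right)} = -3 + 0 = -3$)
$Z{\left(D \right)} = -3$
$\left(Z{\left(-152 \right)} - 29267\right) \left(-14270 + 34741\right) = \left(-3 - 29267\right) \left(-14270 + 34741\right) = \left(-29270\right) 20471 = -599186170$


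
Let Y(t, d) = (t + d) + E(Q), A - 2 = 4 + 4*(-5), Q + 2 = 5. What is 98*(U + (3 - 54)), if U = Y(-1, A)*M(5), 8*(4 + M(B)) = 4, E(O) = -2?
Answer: 833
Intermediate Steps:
Q = 3 (Q = -2 + 5 = 3)
A = -14 (A = 2 + (4 + 4*(-5)) = 2 + (4 - 20) = 2 - 16 = -14)
Y(t, d) = -2 + d + t (Y(t, d) = (t + d) - 2 = (d + t) - 2 = -2 + d + t)
M(B) = -7/2 (M(B) = -4 + (⅛)*4 = -4 + ½ = -7/2)
U = 119/2 (U = (-2 - 14 - 1)*(-7/2) = -17*(-7/2) = 119/2 ≈ 59.500)
98*(U + (3 - 54)) = 98*(119/2 + (3 - 54)) = 98*(119/2 - 51) = 98*(17/2) = 833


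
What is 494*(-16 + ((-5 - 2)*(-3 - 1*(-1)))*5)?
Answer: 26676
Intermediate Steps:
494*(-16 + ((-5 - 2)*(-3 - 1*(-1)))*5) = 494*(-16 - 7*(-3 + 1)*5) = 494*(-16 - 7*(-2)*5) = 494*(-16 + 14*5) = 494*(-16 + 70) = 494*54 = 26676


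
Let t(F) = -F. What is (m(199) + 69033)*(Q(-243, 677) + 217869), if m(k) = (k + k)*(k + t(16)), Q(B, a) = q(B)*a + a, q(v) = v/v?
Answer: 31100509341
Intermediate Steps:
q(v) = 1
Q(B, a) = 2*a (Q(B, a) = 1*a + a = a + a = 2*a)
m(k) = 2*k*(-16 + k) (m(k) = (k + k)*(k - 1*16) = (2*k)*(k - 16) = (2*k)*(-16 + k) = 2*k*(-16 + k))
(m(199) + 69033)*(Q(-243, 677) + 217869) = (2*199*(-16 + 199) + 69033)*(2*677 + 217869) = (2*199*183 + 69033)*(1354 + 217869) = (72834 + 69033)*219223 = 141867*219223 = 31100509341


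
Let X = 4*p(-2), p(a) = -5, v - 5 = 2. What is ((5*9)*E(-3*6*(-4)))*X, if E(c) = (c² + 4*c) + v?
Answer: -4931100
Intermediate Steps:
v = 7 (v = 5 + 2 = 7)
X = -20 (X = 4*(-5) = -20)
E(c) = 7 + c² + 4*c (E(c) = (c² + 4*c) + 7 = 7 + c² + 4*c)
((5*9)*E(-3*6*(-4)))*X = ((5*9)*(7 + (-3*6*(-4))² + 4*(-3*6*(-4))))*(-20) = (45*(7 + (-18*(-4))² + 4*(-18*(-4))))*(-20) = (45*(7 + 72² + 4*72))*(-20) = (45*(7 + 5184 + 288))*(-20) = (45*5479)*(-20) = 246555*(-20) = -4931100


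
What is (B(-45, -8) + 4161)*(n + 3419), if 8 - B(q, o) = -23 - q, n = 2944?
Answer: 26387361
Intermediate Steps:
B(q, o) = 31 + q (B(q, o) = 8 - (-23 - q) = 8 + (23 + q) = 31 + q)
(B(-45, -8) + 4161)*(n + 3419) = ((31 - 45) + 4161)*(2944 + 3419) = (-14 + 4161)*6363 = 4147*6363 = 26387361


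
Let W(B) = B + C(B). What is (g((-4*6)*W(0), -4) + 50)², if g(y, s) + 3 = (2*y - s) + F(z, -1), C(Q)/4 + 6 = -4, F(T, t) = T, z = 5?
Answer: 3904576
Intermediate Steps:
C(Q) = -40 (C(Q) = -24 + 4*(-4) = -24 - 16 = -40)
W(B) = -40 + B (W(B) = B - 40 = -40 + B)
g(y, s) = 2 - s + 2*y (g(y, s) = -3 + ((2*y - s) + 5) = -3 + ((-s + 2*y) + 5) = -3 + (5 - s + 2*y) = 2 - s + 2*y)
(g((-4*6)*W(0), -4) + 50)² = ((2 - 1*(-4) + 2*((-4*6)*(-40 + 0))) + 50)² = ((2 + 4 + 2*(-24*(-40))) + 50)² = ((2 + 4 + 2*960) + 50)² = ((2 + 4 + 1920) + 50)² = (1926 + 50)² = 1976² = 3904576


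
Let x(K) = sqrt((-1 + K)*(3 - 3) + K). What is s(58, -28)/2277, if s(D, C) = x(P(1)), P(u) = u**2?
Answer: 1/2277 ≈ 0.00043917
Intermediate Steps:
x(K) = sqrt(K) (x(K) = sqrt((-1 + K)*0 + K) = sqrt(0 + K) = sqrt(K))
s(D, C) = 1 (s(D, C) = sqrt(1**2) = sqrt(1) = 1)
s(58, -28)/2277 = 1/2277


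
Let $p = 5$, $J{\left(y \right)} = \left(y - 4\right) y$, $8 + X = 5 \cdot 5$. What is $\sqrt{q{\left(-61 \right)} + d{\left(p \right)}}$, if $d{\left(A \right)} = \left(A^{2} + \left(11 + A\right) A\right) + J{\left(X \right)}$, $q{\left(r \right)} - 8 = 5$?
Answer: $\sqrt{339} \approx 18.412$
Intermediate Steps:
$X = 17$ ($X = -8 + 5 \cdot 5 = -8 + 25 = 17$)
$q{\left(r \right)} = 13$ ($q{\left(r \right)} = 8 + 5 = 13$)
$J{\left(y \right)} = y \left(-4 + y\right)$ ($J{\left(y \right)} = \left(-4 + y\right) y = y \left(-4 + y\right)$)
$d{\left(A \right)} = 221 + A^{2} + A \left(11 + A\right)$ ($d{\left(A \right)} = \left(A^{2} + \left(11 + A\right) A\right) + 17 \left(-4 + 17\right) = \left(A^{2} + A \left(11 + A\right)\right) + 17 \cdot 13 = \left(A^{2} + A \left(11 + A\right)\right) + 221 = 221 + A^{2} + A \left(11 + A\right)$)
$\sqrt{q{\left(-61 \right)} + d{\left(p \right)}} = \sqrt{13 + \left(221 + 2 \cdot 5^{2} + 11 \cdot 5\right)} = \sqrt{13 + \left(221 + 2 \cdot 25 + 55\right)} = \sqrt{13 + \left(221 + 50 + 55\right)} = \sqrt{13 + 326} = \sqrt{339}$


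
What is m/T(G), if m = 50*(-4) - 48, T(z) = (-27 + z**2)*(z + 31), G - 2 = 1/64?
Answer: 65011712/198518463 ≈ 0.32748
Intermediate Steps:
G = 129/64 (G = 2 + 1/64 = 129/64 ≈ 2.0156)
T(z) = (-27 + z**2)*(31 + z)
m = -248 (m = -200 - 48 = -248)
m/T(G) = -248/(-837 + (129/64)**3 - 27*129/64 + 31*(129/64)**2) = -248/(-837 + 2146689/262144 - 3483/64 + 31*(16641/4096)) = -248/(-837 + 2146689/262144 - 3483/64 + 515871/4096) = -248/(-198518463/262144) = -248*(-262144/198518463) = 65011712/198518463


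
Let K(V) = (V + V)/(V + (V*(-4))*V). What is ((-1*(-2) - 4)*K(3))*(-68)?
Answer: -272/11 ≈ -24.727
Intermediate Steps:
K(V) = 2*V/(V - 4*V**2) (K(V) = (2*V)/(V + (-4*V)*V) = (2*V)/(V - 4*V**2) = 2*V/(V - 4*V**2))
((-1*(-2) - 4)*K(3))*(-68) = ((-1*(-2) - 4)*(-2/(-1 + 4*3)))*(-68) = ((2 - 4)*(-2/(-1 + 12)))*(-68) = -(-4)/11*(-68) = -2*(-2/11)*(-68) = (4/11)*(-68) = -272/11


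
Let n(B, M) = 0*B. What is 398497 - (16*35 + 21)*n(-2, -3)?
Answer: 398497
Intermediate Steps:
n(B, M) = 0
398497 - (16*35 + 21)*n(-2, -3) = 398497 - (16*35 + 21)*0 = 398497 - (560 + 21)*0 = 398497 - 581*0 = 398497 - 1*0 = 398497 + 0 = 398497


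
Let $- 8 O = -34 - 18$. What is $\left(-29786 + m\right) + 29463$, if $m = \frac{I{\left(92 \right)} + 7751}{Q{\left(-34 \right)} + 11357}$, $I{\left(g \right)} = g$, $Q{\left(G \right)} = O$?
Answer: $- \frac{7325135}{22727} \approx -322.31$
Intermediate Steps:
$O = \frac{13}{2}$ ($O = - \frac{-34 - 18}{8} = \left(- \frac{1}{8}\right) \left(-52\right) = \frac{13}{2} \approx 6.5$)
$Q{\left(G \right)} = \frac{13}{2}$
$m = \frac{15686}{22727}$ ($m = \frac{92 + 7751}{\frac{13}{2} + 11357} = \frac{7843}{\frac{22727}{2}} = 7843 \cdot \frac{2}{22727} = \frac{15686}{22727} \approx 0.69019$)
$\left(-29786 + m\right) + 29463 = \left(-29786 + \frac{15686}{22727}\right) + 29463 = - \frac{676930736}{22727} + 29463 = - \frac{7325135}{22727}$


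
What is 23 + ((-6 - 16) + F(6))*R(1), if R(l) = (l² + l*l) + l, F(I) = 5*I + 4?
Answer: 59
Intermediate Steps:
F(I) = 4 + 5*I
R(l) = l + 2*l² (R(l) = (l² + l²) + l = 2*l² + l = l + 2*l²)
23 + ((-6 - 16) + F(6))*R(1) = 23 + ((-6 - 16) + (4 + 5*6))*(1*(1 + 2*1)) = 23 + (-22 + (4 + 30))*(1*(1 + 2)) = 23 + (-22 + 34)*(1*3) = 23 + 12*3 = 23 + 36 = 59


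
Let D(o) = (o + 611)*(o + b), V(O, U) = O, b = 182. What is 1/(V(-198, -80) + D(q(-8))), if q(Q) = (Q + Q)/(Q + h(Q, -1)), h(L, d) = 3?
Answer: 25/2838796 ≈ 8.8066e-6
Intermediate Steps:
q(Q) = 2*Q/(3 + Q) (q(Q) = (Q + Q)/(Q + 3) = (2*Q)/(3 + Q) = 2*Q/(3 + Q))
D(o) = (182 + o)*(611 + o) (D(o) = (o + 611)*(o + 182) = (611 + o)*(182 + o) = (182 + o)*(611 + o))
1/(V(-198, -80) + D(q(-8))) = 1/(-198 + (111202 + (2*(-8)/(3 - 8))**2 + 793*(2*(-8)/(3 - 8)))) = 1/(-198 + (111202 + (2*(-8)/(-5))**2 + 793*(2*(-8)/(-5)))) = 1/(-198 + (111202 + (2*(-8)*(-1/5))**2 + 793*(2*(-8)*(-1/5)))) = 1/(-198 + (111202 + (16/5)**2 + 793*(16/5))) = 1/(-198 + (111202 + 256/25 + 12688/5)) = 1/(-198 + 2843746/25) = 1/(2838796/25) = 25/2838796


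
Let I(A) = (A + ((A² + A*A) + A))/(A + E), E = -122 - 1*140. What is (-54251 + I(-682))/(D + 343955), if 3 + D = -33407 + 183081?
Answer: -566759/5065032 ≈ -0.11190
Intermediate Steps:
E = -262 (E = -122 - 140 = -262)
I(A) = (2*A + 2*A²)/(-262 + A) (I(A) = (A + ((A² + A*A) + A))/(A - 262) = (A + ((A² + A²) + A))/(-262 + A) = (A + (2*A² + A))/(-262 + A) = (A + (A + 2*A²))/(-262 + A) = (2*A + 2*A²)/(-262 + A))
D = 149671 (D = -3 + (-33407 + 183081) = -3 + 149674 = 149671)
(-54251 + I(-682))/(D + 343955) = (-54251 + 2*(-682)*(1 - 682)/(-262 - 682))/(149671 + 343955) = (-54251 + 2*(-682)*(-681)/(-944))/493626 = (-54251 + 2*(-682)*(-1/944)*(-681))*(1/493626) = (-54251 - 232221/236)*(1/493626) = -13035457/236*1/493626 = -566759/5065032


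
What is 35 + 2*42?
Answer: 119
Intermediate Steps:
35 + 2*42 = 35 + 84 = 119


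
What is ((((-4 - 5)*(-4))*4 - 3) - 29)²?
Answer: 12544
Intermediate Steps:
((((-4 - 5)*(-4))*4 - 3) - 29)² = ((-9*(-4)*4 - 3) - 29)² = ((36*4 - 3) - 29)² = ((144 - 3) - 29)² = (141 - 29)² = 112² = 12544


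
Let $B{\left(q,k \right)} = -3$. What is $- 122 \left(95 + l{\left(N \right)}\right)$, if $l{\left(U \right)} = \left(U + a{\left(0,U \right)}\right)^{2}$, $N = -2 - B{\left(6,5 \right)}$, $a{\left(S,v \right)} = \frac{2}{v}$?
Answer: $-12688$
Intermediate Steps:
$N = 1$ ($N = -2 - -3 = -2 + 3 = 1$)
$l{\left(U \right)} = \left(U + \frac{2}{U}\right)^{2}$
$- 122 \left(95 + l{\left(N \right)}\right) = - 122 \left(95 + 1^{-2} \left(2 + 1^{2}\right)^{2}\right) = - 122 \left(95 + 1 \left(2 + 1\right)^{2}\right) = - 122 \left(95 + 1 \cdot 3^{2}\right) = - 122 \left(95 + 1 \cdot 9\right) = - 122 \left(95 + 9\right) = \left(-122\right) 104 = -12688$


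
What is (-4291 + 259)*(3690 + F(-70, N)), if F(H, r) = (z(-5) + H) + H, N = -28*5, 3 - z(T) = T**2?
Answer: -14224896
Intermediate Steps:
z(T) = 3 - T**2
N = -140
F(H, r) = -22 + 2*H (F(H, r) = ((3 - 1*(-5)**2) + H) + H = ((3 - 1*25) + H) + H = ((3 - 25) + H) + H = (-22 + H) + H = -22 + 2*H)
(-4291 + 259)*(3690 + F(-70, N)) = (-4291 + 259)*(3690 + (-22 + 2*(-70))) = -4032*(3690 + (-22 - 140)) = -4032*(3690 - 162) = -4032*3528 = -14224896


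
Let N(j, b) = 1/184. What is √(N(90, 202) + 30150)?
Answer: √255189646/92 ≈ 173.64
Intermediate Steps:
N(j, b) = 1/184
√(N(90, 202) + 30150) = √(1/184 + 30150) = √(5547601/184) = √255189646/92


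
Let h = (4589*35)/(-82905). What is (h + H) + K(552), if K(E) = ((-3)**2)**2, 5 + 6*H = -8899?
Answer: -23295266/16581 ≈ -1404.9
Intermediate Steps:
H = -1484 (H = -5/6 + (1/6)*(-8899) = -5/6 - 8899/6 = -1484)
K(E) = 81 (K(E) = 9**2 = 81)
h = -32123/16581 (h = 160615*(-1/82905) = -32123/16581 ≈ -1.9373)
(h + H) + K(552) = (-32123/16581 - 1484) + 81 = -24638327/16581 + 81 = -23295266/16581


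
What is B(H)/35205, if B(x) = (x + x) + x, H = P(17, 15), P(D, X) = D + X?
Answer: 32/11735 ≈ 0.0027269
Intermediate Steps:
H = 32 (H = 17 + 15 = 32)
B(x) = 3*x (B(x) = 2*x + x = 3*x)
B(H)/35205 = (3*32)/35205 = 96*(1/35205) = 32/11735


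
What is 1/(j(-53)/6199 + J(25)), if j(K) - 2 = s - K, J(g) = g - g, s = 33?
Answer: 6199/88 ≈ 70.443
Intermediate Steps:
J(g) = 0
j(K) = 35 - K (j(K) = 2 + (33 - K) = 35 - K)
1/(j(-53)/6199 + J(25)) = 1/((35 - 1*(-53))/6199 + 0) = 1/((35 + 53)*(1/6199) + 0) = 1/(88*(1/6199) + 0) = 1/(88/6199 + 0) = 1/(88/6199) = 6199/88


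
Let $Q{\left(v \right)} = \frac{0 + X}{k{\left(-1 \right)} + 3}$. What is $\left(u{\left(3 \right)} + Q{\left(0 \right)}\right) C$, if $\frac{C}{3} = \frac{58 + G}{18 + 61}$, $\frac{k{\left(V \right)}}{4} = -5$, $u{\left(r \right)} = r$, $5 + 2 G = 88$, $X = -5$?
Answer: $\frac{16716}{1343} \approx 12.447$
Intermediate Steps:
$G = \frac{83}{2}$ ($G = - \frac{5}{2} + \frac{1}{2} \cdot 88 = - \frac{5}{2} + 44 = \frac{83}{2} \approx 41.5$)
$k{\left(V \right)} = -20$ ($k{\left(V \right)} = 4 \left(-5\right) = -20$)
$Q{\left(v \right)} = \frac{5}{17}$ ($Q{\left(v \right)} = \frac{0 - 5}{-20 + 3} = - \frac{5}{-17} = \left(-5\right) \left(- \frac{1}{17}\right) = \frac{5}{17}$)
$C = \frac{597}{158}$ ($C = 3 \frac{58 + \frac{83}{2}}{18 + 61} = 3 \frac{199}{2 \cdot 79} = 3 \cdot \frac{199}{2} \cdot \frac{1}{79} = 3 \cdot \frac{199}{158} = \frac{597}{158} \approx 3.7785$)
$\left(u{\left(3 \right)} + Q{\left(0 \right)}\right) C = \left(3 + \frac{5}{17}\right) \frac{597}{158} = \frac{56}{17} \cdot \frac{597}{158} = \frac{16716}{1343}$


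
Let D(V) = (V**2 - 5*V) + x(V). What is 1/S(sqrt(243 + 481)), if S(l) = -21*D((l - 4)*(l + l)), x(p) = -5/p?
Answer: -4379175967160/179738924641078411917 - 94841822288*sqrt(181)/179738924641078411917 ≈ -3.1463e-8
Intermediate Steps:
D(V) = V**2 - 5*V - 5/V (D(V) = (V**2 - 5*V) - 5/V = V**2 - 5*V - 5/V)
S(l) = -21*(-5 + 4*l**2*(-4 + l)**2*(-5 + 2*l*(-4 + l)))/(2*l*(-4 + l)) (S(l) = -21*(-5 + ((l - 4)*(l + l))**2*(-5 + (l - 4)*(l + l)))/((l - 4)*(l + l)) = -21*(-5 + ((-4 + l)*(2*l))**2*(-5 + (-4 + l)*(2*l)))/((-4 + l)*(2*l)) = -21*(-5 + (2*l*(-4 + l))**2*(-5 + 2*l*(-4 + l)))/(2*l*(-4 + l)) = -21*1/(2*l*(-4 + l))*(-5 + (4*l**2*(-4 + l)**2)*(-5 + 2*l*(-4 + l))) = -21*1/(2*l*(-4 + l))*(-5 + 4*l**2*(-4 + l)**2*(-5 + 2*l*(-4 + l))) = -21*(-5 + 4*l**2*(-4 + l)**2*(-5 + 2*l*(-4 + l)))/(2*l*(-4 + l)))
1/S(sqrt(243 + 481)) = 1/(21*(5 + 4*(sqrt(243 + 481))**2*(-4 + sqrt(243 + 481))**2*(5 - 2*sqrt(243 + 481)*(-4 + sqrt(243 + 481))))/(2*(sqrt(243 + 481))*(-4 + sqrt(243 + 481)))) = 1/(21*(5 + 4*(sqrt(724))**2*(-4 + sqrt(724))**2*(5 - 2*sqrt(724)*(-4 + sqrt(724))))/(2*(sqrt(724))*(-4 + sqrt(724)))) = 1/(21*(5 + 4*(2*sqrt(181))**2*(-4 + 2*sqrt(181))**2*(5 - 2*2*sqrt(181)*(-4 + 2*sqrt(181))))/(2*((2*sqrt(181)))*(-4 + 2*sqrt(181)))) = 1/(21*(sqrt(181)/362)*(5 + 4*724*(-4 + 2*sqrt(181))**2*(5 - 4*sqrt(181)*(-4 + 2*sqrt(181))))/(2*(-4 + 2*sqrt(181)))) = 1/(21*(sqrt(181)/362)*(5 + 2896*(-4 + 2*sqrt(181))**2*(5 - 4*sqrt(181)*(-4 + 2*sqrt(181))))/(2*(-4 + 2*sqrt(181)))) = 1/(21*sqrt(181)*(5 + 2896*(-4 + 2*sqrt(181))**2*(5 - 4*sqrt(181)*(-4 + 2*sqrt(181))))/(724*(-4 + 2*sqrt(181)))) = 4*sqrt(181)*(-4 + 2*sqrt(181))/(21*(5 + 2896*(-4 + 2*sqrt(181))**2*(5 - 4*sqrt(181)*(-4 + 2*sqrt(181)))))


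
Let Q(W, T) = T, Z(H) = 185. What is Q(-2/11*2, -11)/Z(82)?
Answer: -11/185 ≈ -0.059459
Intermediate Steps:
Q(-2/11*2, -11)/Z(82) = -11/185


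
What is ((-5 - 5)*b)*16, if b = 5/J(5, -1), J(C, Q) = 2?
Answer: -400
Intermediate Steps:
b = 5/2 ≈ 2.5000
((-5 - 5)*b)*16 = ((-5 - 5)*(5/2))*16 = -10*5/2*16 = -25*16 = -400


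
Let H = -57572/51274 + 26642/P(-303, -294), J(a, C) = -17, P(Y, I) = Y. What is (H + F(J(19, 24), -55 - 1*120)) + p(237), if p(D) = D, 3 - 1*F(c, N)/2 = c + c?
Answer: 1724108309/7768011 ≈ 221.95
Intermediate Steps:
F(c, N) = 6 - 4*c (F(c, N) = 6 - 2*(c + c) = 6 - 4*c)
H = -691743112/7768011 (H = -57572/51274 + 26642/(-303) = -57572*1/51274 + 26642*(-1/303) = -28786/25637 - 26642/303 = -691743112/7768011 ≈ -89.050)
(H + F(J(19, 24), -55 - 1*120)) + p(237) = (-691743112/7768011 + (6 - 4*(-17))) + 237 = (-691743112/7768011 + (6 + 68)) + 237 = (-691743112/7768011 + 74) + 237 = -116910298/7768011 + 237 = 1724108309/7768011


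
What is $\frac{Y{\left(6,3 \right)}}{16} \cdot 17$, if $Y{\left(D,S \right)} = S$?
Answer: $\frac{51}{16} \approx 3.1875$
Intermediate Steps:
$\frac{Y{\left(6,3 \right)}}{16} \cdot 17 = \frac{3}{16} \cdot 17 = \frac{51}{16}$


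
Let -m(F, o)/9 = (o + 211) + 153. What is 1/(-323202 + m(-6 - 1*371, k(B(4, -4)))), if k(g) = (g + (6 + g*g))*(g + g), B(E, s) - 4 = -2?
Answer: -1/326910 ≈ -3.0589e-6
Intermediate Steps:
B(E, s) = 2 (B(E, s) = 4 - 2 = 2)
k(g) = 2*g*(6 + g + g²) (k(g) = (g + (6 + g²))*(2*g) = (6 + g + g²)*(2*g) = 2*g*(6 + g + g²))
m(F, o) = -3276 - 9*o (m(F, o) = -9*((o + 211) + 153) = -9*((211 + o) + 153) = -9*(364 + o) = -3276 - 9*o)
1/(-323202 + m(-6 - 1*371, k(B(4, -4)))) = 1/(-323202 + (-3276 - 18*2*(6 + 2 + 2²))) = 1/(-323202 + (-3276 - 18*2*(6 + 2 + 4))) = 1/(-323202 + (-3276 - 18*2*12)) = 1/(-323202 + (-3276 - 9*48)) = 1/(-323202 + (-3276 - 432)) = 1/(-323202 - 3708) = 1/(-326910) = -1/326910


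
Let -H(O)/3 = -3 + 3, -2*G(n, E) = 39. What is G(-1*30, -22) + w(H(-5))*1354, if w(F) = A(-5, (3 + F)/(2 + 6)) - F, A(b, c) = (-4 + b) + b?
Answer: -37951/2 ≈ -18976.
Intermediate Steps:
G(n, E) = -39/2 (G(n, E) = -½*39 = -39/2)
A(b, c) = -4 + 2*b
H(O) = 0 (H(O) = -3*(-3 + 3) = -3*0 = 0)
w(F) = -14 - F (w(F) = (-4 + 2*(-5)) - F = (-4 - 10) - F = -14 - F)
G(-1*30, -22) + w(H(-5))*1354 = -39/2 + (-14 - 1*0)*1354 = -39/2 + (-14 + 0)*1354 = -39/2 - 14*1354 = -39/2 - 18956 = -37951/2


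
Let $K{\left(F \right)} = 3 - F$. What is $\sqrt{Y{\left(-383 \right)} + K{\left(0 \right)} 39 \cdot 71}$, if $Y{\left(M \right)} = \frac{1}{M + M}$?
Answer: $\frac{\sqrt{4874181326}}{766} \approx 91.143$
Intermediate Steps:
$Y{\left(M \right)} = \frac{1}{2 M}$
$\sqrt{Y{\left(-383 \right)} + K{\left(0 \right)} 39 \cdot 71} = \sqrt{\frac{1}{2 \left(-383\right)} + \left(3 - 0\right) 39 \cdot 71} = \sqrt{\frac{1}{2} \left(- \frac{1}{383}\right) + \left(3 + 0\right) 39 \cdot 71} = \sqrt{- \frac{1}{766} + 3 \cdot 39 \cdot 71} = \sqrt{- \frac{1}{766} + 117 \cdot 71} = \sqrt{- \frac{1}{766} + 8307} = \sqrt{\frac{6363161}{766}} = \frac{\sqrt{4874181326}}{766}$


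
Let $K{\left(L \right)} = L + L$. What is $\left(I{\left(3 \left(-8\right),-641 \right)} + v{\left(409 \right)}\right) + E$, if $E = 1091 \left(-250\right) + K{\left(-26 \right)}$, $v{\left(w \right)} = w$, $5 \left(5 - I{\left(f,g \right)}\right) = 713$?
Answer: $- \frac{1362653}{5} \approx -2.7253 \cdot 10^{5}$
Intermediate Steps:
$I{\left(f,g \right)} = - \frac{688}{5}$ ($I{\left(f,g \right)} = 5 - \frac{713}{5} = - \frac{688}{5}$)
$K{\left(L \right)} = 2 L$
$E = -272802$ ($E = 1091 \left(-250\right) + 2 \left(-26\right) = -272750 - 52 = -272802$)
$\left(I{\left(3 \left(-8\right),-641 \right)} + v{\left(409 \right)}\right) + E = \left(- \frac{688}{5} + 409\right) - 272802 = \frac{1357}{5} - 272802 = - \frac{1362653}{5}$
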